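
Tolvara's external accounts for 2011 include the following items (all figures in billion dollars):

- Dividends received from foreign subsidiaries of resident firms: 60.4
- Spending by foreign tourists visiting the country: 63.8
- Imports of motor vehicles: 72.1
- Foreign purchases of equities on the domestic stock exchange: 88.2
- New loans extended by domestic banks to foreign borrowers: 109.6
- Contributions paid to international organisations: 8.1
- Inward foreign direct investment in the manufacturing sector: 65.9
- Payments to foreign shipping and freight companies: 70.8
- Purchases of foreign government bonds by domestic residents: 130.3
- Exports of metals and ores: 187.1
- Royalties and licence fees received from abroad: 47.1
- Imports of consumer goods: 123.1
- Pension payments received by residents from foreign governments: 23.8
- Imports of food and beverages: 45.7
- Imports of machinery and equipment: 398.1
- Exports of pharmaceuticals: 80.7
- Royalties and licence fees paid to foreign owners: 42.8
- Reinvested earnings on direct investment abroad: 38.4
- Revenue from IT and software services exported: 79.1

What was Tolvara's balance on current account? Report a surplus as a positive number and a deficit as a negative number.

-180.3

Goods: -398.1 + 80.7 + 187.1 - 123.1 - 72.1 - 45.7 = -371.2
Services: 63.8 - 42.8 + 47.1 - 70.8 + 79.1 = 76.4
Primary income: 38.4 + 60.4 = 98.8
Secondary income: -8.1 + 23.8 = 15.7
Current account = (-371.2) + 76.4 + 98.8 + 15.7 = -180.3
(Excluded from the current account — financial account: foreign purchases of equities on the domestic stock exchange 88.2, new loans extended by domestic banks to foreign borrowers 109.6, inward foreign direct investment in the manufacturing sector 65.9, purchases of foreign government bonds by domestic residents 130.3.)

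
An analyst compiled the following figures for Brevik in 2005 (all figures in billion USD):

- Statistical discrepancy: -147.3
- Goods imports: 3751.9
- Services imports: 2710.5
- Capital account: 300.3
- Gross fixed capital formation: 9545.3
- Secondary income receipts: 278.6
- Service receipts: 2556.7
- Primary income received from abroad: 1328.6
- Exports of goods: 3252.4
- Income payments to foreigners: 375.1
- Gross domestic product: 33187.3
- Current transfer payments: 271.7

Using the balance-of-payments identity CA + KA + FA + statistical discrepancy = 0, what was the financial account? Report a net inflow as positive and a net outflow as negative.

-460.1

Goods balance = 3252.4 - 3751.9 = -499.5
Services balance = 2556.7 - 2710.5 = -153.8
Trade balance (goods + services) = -499.5 + (-153.8) = -653.3
Net primary income = 1328.6 - 375.1 = 953.5
Net secondary income = 278.6 - 271.7 = 6.9
Current account = -653.3 + 953.5 + 6.9 = 307.1
Financial account = -(307.1 + 300.3 + (-147.3)) = -460.1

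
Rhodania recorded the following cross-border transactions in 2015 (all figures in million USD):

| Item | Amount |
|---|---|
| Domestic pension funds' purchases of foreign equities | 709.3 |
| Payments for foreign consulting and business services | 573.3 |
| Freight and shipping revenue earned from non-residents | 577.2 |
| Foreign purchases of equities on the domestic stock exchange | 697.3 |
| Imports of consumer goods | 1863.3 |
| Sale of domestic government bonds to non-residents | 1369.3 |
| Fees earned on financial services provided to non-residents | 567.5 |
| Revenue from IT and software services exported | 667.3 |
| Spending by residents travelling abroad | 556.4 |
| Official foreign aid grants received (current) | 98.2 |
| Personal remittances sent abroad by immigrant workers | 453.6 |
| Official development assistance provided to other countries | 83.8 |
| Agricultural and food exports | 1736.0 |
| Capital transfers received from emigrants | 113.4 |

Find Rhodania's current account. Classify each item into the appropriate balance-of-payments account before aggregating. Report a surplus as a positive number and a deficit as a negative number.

115.8

Goods: 1736.0 - 1863.3 = -127.3
Services: 667.3 + 567.5 - 556.4 - 573.3 + 577.2 = 682.3
Secondary income: -83.8 - 453.6 + 98.2 = -439.2
Current account = (-127.3) + 682.3 + (-439.2) = 115.8
(Excluded from the current account — financial account: domestic pension funds' purchases of foreign equities 709.3, foreign purchases of equities on the domestic stock exchange 697.3, sale of domestic government bonds to non-residents 1369.3; capital account: capital transfers received from emigrants 113.4.)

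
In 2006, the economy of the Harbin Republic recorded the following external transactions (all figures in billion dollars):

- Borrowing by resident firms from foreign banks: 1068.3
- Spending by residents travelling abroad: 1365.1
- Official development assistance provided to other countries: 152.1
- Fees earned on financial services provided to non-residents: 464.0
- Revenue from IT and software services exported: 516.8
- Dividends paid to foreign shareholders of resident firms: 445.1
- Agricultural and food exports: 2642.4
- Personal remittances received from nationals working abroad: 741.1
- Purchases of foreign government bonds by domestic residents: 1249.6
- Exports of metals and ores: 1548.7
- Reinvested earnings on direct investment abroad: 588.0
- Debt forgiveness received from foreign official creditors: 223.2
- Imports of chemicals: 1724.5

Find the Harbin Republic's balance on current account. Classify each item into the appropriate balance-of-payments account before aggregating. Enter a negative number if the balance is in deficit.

Goods: 1548.7 + 2642.4 - 1724.5 = 2466.6
Services: 516.8 + 464.0 - 1365.1 = -384.3
Primary income: -445.1 + 588.0 = 142.9
Secondary income: -152.1 + 741.1 = 589.0
Current account = 2466.6 + (-384.3) + 142.9 + 589.0 = 2814.2
(Excluded from the current account — financial account: borrowing by resident firms from foreign banks 1068.3, purchases of foreign government bonds by domestic residents 1249.6; capital account: debt forgiveness received from foreign official creditors 223.2.)

2814.2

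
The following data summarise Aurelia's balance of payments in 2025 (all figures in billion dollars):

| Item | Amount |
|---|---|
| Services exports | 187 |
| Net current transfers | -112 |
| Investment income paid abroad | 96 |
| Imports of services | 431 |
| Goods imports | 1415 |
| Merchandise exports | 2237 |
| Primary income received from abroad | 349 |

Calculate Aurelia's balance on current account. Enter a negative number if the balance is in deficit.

719

Goods balance = 2237 - 1415 = 822
Services balance = 187 - 431 = -244
Trade balance (goods + services) = 822 + (-244) = 578
Net primary income = 349 - 96 = 253
Net secondary income = -112
Current account = 578 + 253 + (-112) = 719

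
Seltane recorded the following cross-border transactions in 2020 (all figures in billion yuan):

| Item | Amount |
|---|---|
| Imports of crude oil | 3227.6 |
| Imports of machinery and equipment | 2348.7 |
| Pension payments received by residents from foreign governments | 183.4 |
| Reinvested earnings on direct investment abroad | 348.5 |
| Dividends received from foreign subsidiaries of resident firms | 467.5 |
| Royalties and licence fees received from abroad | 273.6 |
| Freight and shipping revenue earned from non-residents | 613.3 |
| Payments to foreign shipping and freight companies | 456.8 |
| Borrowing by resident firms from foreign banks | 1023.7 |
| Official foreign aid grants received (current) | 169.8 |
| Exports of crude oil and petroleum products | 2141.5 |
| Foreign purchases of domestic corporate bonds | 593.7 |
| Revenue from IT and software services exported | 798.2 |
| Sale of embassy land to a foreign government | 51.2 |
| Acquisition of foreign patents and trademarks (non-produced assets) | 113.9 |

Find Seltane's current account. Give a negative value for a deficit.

-1037.3

Goods: -3227.6 + 2141.5 - 2348.7 = -3434.8
Services: 613.3 - 456.8 + 798.2 + 273.6 = 1228.3
Primary income: 467.5 + 348.5 = 816.0
Secondary income: 169.8 + 183.4 = 353.2
Current account = (-3434.8) + 1228.3 + 816.0 + 353.2 = -1037.3
(Excluded from the current account — financial account: borrowing by resident firms from foreign banks 1023.7, foreign purchases of domestic corporate bonds 593.7; capital account: sale of embassy land to a foreign government 51.2, acquisition of foreign patents and trademarks (non-produced assets) 113.9.)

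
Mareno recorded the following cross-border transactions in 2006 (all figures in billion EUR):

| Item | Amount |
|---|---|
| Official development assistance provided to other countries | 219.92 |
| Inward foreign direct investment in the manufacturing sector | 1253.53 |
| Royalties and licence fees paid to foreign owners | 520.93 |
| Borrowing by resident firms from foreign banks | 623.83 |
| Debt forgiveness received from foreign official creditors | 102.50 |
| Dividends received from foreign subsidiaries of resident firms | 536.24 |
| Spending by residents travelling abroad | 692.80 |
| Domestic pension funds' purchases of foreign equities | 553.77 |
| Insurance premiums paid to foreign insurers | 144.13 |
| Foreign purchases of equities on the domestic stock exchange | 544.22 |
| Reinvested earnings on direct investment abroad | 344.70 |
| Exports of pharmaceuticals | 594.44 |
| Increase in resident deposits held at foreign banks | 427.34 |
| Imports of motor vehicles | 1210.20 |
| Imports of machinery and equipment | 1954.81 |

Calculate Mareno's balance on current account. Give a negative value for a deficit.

Goods: -1954.81 - 1210.20 + 594.44 = -2570.57
Services: -144.13 - 692.80 - 520.93 = -1357.86
Primary income: 536.24 + 344.70 = 880.94
Secondary income: -219.92
Current account = (-2570.57) + (-1357.86) + 880.94 + (-219.92) = -3267.41
(Excluded from the current account — financial account: inward foreign direct investment in the manufacturing sector 1253.53, borrowing by resident firms from foreign banks 623.83, domestic pension funds' purchases of foreign equities 553.77, foreign purchases of equities on the domestic stock exchange 544.22, increase in resident deposits held at foreign banks 427.34; capital account: debt forgiveness received from foreign official creditors 102.50.)

-3267.41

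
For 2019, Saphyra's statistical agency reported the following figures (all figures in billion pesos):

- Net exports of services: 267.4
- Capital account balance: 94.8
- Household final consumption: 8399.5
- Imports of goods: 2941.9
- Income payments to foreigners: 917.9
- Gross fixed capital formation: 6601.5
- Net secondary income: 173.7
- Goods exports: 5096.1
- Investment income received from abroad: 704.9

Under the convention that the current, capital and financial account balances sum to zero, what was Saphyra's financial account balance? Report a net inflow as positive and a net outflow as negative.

-2477.1

Goods balance = 5096.1 - 2941.9 = 2154.2
Services balance = 267.4
Trade balance (goods + services) = 2154.2 + 267.4 = 2421.6
Net primary income = 704.9 - 917.9 = -213.0
Net secondary income = 173.7
Current account = 2421.6 + (-213.0) + 173.7 = 2382.3
Financial account = -(2382.3 + 94.8) = -2477.1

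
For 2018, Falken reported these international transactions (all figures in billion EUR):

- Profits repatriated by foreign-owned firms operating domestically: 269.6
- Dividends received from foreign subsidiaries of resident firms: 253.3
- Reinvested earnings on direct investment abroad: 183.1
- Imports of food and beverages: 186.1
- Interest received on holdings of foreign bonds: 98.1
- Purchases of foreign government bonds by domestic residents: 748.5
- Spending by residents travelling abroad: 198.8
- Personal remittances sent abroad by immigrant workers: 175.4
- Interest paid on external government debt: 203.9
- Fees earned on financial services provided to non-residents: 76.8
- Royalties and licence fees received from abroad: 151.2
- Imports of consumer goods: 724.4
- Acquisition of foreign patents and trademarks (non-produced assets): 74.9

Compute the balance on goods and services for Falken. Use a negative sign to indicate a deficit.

-881.3

Goods: -724.4 - 186.1 = -910.5
Services: 76.8 - 198.8 + 151.2 = 29.2
Trade balance = -910.5 + 29.2 = -881.3
(Excluded from the trade balance — primary income: profits repatriated by foreign-owned firms operating domestically 269.6, dividends received from foreign subsidiaries of resident firms 253.3, reinvested earnings on direct investment abroad 183.1, interest received on holdings of foreign bonds 98.1, interest paid on external government debt 203.9; financial account: purchases of foreign government bonds by domestic residents 748.5; secondary income: personal remittances sent abroad by immigrant workers 175.4; capital account: acquisition of foreign patents and trademarks (non-produced assets) 74.9.)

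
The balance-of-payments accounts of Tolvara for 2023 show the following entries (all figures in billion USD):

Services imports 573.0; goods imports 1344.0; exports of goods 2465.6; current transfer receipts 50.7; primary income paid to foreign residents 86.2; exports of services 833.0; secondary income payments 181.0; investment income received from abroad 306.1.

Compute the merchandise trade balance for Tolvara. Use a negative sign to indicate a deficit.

Goods balance = 2465.6 - 1344.0 = 1121.6

1121.6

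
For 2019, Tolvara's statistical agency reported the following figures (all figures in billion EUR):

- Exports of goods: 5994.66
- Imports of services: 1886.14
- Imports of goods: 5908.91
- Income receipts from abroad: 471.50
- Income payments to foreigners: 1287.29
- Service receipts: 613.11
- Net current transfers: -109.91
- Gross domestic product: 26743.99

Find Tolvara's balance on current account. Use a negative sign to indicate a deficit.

-2112.98

Goods balance = 5994.66 - 5908.91 = 85.75
Services balance = 613.11 - 1886.14 = -1273.03
Trade balance (goods + services) = 85.75 + (-1273.03) = -1187.28
Net primary income = 471.50 - 1287.29 = -815.79
Net secondary income = -109.91
Current account = -1187.28 + (-815.79) + (-109.91) = -2112.98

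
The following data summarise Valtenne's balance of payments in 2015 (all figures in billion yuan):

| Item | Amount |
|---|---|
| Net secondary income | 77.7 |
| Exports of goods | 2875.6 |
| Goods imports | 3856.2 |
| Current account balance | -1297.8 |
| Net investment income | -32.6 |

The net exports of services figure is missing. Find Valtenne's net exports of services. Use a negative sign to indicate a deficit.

Current account = goods balance + services balance + net primary income + net secondary income
Sum of the known components = -935.5
Net exports of services = CA - (known components) = -1297.8 - (-935.5) = -362.3

-362.3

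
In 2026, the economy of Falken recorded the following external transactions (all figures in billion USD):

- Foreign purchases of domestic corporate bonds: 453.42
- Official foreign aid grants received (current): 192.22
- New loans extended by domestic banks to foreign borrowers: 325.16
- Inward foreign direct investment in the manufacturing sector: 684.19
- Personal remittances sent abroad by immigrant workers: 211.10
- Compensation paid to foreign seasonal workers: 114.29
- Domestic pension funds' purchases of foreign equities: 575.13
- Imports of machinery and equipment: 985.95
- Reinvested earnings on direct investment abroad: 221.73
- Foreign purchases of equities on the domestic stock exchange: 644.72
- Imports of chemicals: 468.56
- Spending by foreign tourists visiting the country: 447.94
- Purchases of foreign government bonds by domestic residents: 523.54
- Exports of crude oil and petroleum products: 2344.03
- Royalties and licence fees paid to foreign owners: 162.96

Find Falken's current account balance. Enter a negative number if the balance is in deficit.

1263.06

Goods: -468.56 + 2344.03 - 985.95 = 889.52
Services: 447.94 - 162.96 = 284.98
Primary income: -114.29 + 221.73 = 107.44
Secondary income: -211.10 + 192.22 = -18.88
Current account = 889.52 + 284.98 + 107.44 + (-18.88) = 1263.06
(Excluded from the current account — financial account: foreign purchases of domestic corporate bonds 453.42, new loans extended by domestic banks to foreign borrowers 325.16, inward foreign direct investment in the manufacturing sector 684.19, domestic pension funds' purchases of foreign equities 575.13, foreign purchases of equities on the domestic stock exchange 644.72, purchases of foreign government bonds by domestic residents 523.54.)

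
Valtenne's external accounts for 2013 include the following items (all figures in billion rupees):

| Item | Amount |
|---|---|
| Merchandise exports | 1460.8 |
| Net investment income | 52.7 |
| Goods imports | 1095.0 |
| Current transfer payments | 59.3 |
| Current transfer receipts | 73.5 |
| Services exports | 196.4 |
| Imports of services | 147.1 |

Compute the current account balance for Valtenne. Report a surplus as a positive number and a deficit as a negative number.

Goods balance = 1460.8 - 1095.0 = 365.8
Services balance = 196.4 - 147.1 = 49.3
Trade balance (goods + services) = 365.8 + 49.3 = 415.1
Net primary income = 52.7
Net secondary income = 73.5 - 59.3 = 14.2
Current account = 415.1 + 52.7 + 14.2 = 482.0

482.0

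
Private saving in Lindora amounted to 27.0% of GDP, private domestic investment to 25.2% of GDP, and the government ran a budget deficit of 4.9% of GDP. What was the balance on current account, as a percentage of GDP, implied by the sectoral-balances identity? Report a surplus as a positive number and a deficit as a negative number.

-3.1

By the sectoral-balances identity, CA = (S_private - I) + (T - G).
Private balance = 27.0 - 25.2 = 1.8
Government balance (T - G) = -4.9
CA = 1.8 + (-4.9) = -3.1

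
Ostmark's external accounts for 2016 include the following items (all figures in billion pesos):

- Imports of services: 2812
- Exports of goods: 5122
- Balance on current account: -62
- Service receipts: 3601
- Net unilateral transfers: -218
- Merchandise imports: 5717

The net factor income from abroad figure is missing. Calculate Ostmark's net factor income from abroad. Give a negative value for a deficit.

-38

Current account = goods balance + services balance + net primary income + net secondary income
Sum of the known components = -24
Net factor income from abroad = CA - (known components) = -62 - (-24) = -38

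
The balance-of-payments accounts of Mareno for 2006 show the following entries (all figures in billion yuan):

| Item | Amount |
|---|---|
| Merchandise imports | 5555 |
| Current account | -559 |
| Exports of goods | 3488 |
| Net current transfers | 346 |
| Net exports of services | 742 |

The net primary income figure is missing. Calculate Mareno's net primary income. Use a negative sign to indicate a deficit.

Current account = goods balance + services balance + net primary income + net secondary income
Sum of the known components = -979
Net primary income = CA - (known components) = -559 - (-979) = 420

420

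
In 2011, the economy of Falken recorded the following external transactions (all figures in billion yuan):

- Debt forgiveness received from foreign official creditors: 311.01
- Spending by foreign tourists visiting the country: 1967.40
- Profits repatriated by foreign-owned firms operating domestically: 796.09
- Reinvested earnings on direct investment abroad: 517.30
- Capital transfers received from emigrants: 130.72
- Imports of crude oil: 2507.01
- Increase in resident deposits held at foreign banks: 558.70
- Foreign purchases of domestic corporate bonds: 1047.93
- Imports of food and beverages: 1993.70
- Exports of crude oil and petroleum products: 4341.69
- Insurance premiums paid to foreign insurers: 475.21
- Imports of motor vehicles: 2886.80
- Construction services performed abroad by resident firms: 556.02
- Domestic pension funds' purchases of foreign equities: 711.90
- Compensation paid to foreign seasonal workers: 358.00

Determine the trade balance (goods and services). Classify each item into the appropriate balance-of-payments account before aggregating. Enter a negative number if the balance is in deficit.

-997.61

Goods: -2886.80 - 1993.70 - 2507.01 + 4341.69 = -3045.82
Services: 1967.40 - 475.21 + 556.02 = 2048.21
Trade balance = -3045.82 + 2048.21 = -997.61
(Excluded from the trade balance — capital account: debt forgiveness received from foreign official creditors 311.01, capital transfers received from emigrants 130.72; primary income: profits repatriated by foreign-owned firms operating domestically 796.09, reinvested earnings on direct investment abroad 517.30, compensation paid to foreign seasonal workers 358.00; financial account: increase in resident deposits held at foreign banks 558.70, foreign purchases of domestic corporate bonds 1047.93, domestic pension funds' purchases of foreign equities 711.90.)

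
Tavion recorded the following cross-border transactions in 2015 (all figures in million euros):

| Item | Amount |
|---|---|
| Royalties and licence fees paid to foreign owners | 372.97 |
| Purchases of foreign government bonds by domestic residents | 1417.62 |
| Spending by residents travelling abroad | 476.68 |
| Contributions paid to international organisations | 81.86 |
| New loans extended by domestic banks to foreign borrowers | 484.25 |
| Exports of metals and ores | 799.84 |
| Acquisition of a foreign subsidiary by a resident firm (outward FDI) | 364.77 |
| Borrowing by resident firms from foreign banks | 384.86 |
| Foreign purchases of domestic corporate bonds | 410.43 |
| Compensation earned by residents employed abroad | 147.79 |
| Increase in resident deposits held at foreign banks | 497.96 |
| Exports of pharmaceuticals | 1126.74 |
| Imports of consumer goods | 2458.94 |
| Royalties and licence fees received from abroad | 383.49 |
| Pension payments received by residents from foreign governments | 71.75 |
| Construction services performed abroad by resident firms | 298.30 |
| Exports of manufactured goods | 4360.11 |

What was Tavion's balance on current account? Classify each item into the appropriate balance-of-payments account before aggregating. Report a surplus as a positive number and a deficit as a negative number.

Goods: 799.84 - 2458.94 + 4360.11 + 1126.74 = 3827.75
Services: 383.49 - 372.97 + 298.30 - 476.68 = -167.86
Primary income: 147.79
Secondary income: -81.86 + 71.75 = -10.11
Current account = 3827.75 + (-167.86) + 147.79 + (-10.11) = 3797.57
(Excluded from the current account — financial account: purchases of foreign government bonds by domestic residents 1417.62, new loans extended by domestic banks to foreign borrowers 484.25, acquisition of a foreign subsidiary by a resident firm (outward FDI) 364.77, borrowing by resident firms from foreign banks 384.86, foreign purchases of domestic corporate bonds 410.43, increase in resident deposits held at foreign banks 497.96.)

3797.57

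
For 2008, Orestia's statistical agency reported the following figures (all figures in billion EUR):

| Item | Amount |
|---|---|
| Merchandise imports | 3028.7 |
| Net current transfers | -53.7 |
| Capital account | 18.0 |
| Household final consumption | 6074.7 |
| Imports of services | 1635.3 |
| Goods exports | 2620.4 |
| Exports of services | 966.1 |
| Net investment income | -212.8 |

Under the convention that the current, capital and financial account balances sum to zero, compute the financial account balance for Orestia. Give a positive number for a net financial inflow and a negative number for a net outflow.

Goods balance = 2620.4 - 3028.7 = -408.3
Services balance = 966.1 - 1635.3 = -669.2
Trade balance (goods + services) = -408.3 + (-669.2) = -1077.5
Net primary income = -212.8
Net secondary income = -53.7
Current account = -1077.5 + (-212.8) + (-53.7) = -1344.0
Financial account = -(-1344.0 + 18.0) = 1326.0

1326.0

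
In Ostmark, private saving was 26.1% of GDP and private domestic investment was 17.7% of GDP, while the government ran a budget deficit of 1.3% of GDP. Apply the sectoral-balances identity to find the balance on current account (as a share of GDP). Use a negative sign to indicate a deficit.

By the sectoral-balances identity, CA = (S_private - I) + (T - G).
Private balance = 26.1 - 17.7 = 8.4
Government balance (T - G) = -1.3
CA = 8.4 + (-1.3) = 7.1

7.1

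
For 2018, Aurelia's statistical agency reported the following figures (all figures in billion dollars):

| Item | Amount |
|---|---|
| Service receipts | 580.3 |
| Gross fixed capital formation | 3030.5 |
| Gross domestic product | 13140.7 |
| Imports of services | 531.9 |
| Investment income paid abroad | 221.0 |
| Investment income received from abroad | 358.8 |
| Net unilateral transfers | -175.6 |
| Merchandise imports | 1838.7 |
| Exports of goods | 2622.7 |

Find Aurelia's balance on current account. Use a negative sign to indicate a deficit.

Goods balance = 2622.7 - 1838.7 = 784.0
Services balance = 580.3 - 531.9 = 48.4
Trade balance (goods + services) = 784.0 + 48.4 = 832.4
Net primary income = 358.8 - 221.0 = 137.8
Net secondary income = -175.6
Current account = 832.4 + 137.8 + (-175.6) = 794.6

794.6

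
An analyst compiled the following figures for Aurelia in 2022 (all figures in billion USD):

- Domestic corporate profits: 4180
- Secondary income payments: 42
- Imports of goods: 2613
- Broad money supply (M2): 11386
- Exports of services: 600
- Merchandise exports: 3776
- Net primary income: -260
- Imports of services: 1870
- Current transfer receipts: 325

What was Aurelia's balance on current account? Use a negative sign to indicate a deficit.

-84

Goods balance = 3776 - 2613 = 1163
Services balance = 600 - 1870 = -1270
Trade balance (goods + services) = 1163 + (-1270) = -107
Net primary income = -260
Net secondary income = 325 - 42 = 283
Current account = -107 + (-260) + 283 = -84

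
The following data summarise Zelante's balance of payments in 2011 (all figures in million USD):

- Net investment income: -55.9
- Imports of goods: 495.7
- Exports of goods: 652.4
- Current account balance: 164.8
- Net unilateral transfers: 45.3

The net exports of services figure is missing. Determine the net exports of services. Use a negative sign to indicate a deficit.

Current account = goods balance + services balance + net primary income + net secondary income
Sum of the known components = 146.1
Net exports of services = CA - (known components) = 164.8 - 146.1 = 18.7

18.7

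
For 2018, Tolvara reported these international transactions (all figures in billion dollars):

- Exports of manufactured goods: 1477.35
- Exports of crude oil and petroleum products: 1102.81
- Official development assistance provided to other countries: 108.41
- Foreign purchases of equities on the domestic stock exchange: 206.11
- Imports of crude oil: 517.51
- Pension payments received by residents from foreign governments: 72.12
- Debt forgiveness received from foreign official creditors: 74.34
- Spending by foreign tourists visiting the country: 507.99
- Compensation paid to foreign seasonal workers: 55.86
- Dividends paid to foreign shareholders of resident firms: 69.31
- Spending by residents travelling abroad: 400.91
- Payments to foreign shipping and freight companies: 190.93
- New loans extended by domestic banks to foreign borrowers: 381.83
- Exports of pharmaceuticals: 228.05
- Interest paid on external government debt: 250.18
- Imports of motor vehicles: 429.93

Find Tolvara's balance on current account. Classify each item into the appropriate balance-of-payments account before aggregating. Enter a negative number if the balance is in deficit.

Goods: -429.93 + 1477.35 + 228.05 + 1102.81 - 517.51 = 1860.77
Services: -400.91 - 190.93 + 507.99 = -83.85
Primary income: -250.18 - 69.31 - 55.86 = -375.35
Secondary income: -108.41 + 72.12 = -36.29
Current account = 1860.77 + (-83.85) + (-375.35) + (-36.29) = 1365.28
(Excluded from the current account — financial account: foreign purchases of equities on the domestic stock exchange 206.11, new loans extended by domestic banks to foreign borrowers 381.83; capital account: debt forgiveness received from foreign official creditors 74.34.)

1365.28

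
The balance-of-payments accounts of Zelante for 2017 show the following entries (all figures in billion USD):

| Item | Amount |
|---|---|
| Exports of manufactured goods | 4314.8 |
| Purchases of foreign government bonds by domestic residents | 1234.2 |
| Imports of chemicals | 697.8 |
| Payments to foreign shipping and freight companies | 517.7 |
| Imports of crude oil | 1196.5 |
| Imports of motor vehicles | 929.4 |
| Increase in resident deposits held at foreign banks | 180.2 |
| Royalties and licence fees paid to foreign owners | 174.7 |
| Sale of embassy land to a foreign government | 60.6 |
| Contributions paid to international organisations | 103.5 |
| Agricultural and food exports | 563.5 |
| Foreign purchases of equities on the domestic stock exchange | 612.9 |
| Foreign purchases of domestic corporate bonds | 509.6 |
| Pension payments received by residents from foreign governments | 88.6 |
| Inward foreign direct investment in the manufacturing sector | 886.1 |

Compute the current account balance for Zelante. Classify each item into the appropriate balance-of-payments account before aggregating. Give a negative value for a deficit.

1347.3

Goods: -929.4 - 697.8 - 1196.5 + 563.5 + 4314.8 = 2054.6
Services: -174.7 - 517.7 = -692.4
Secondary income: -103.5 + 88.6 = -14.9
Current account = 2054.6 + (-692.4) + (-14.9) = 1347.3
(Excluded from the current account — financial account: purchases of foreign government bonds by domestic residents 1234.2, increase in resident deposits held at foreign banks 180.2, foreign purchases of equities on the domestic stock exchange 612.9, foreign purchases of domestic corporate bonds 509.6, inward foreign direct investment in the manufacturing sector 886.1; capital account: sale of embassy land to a foreign government 60.6.)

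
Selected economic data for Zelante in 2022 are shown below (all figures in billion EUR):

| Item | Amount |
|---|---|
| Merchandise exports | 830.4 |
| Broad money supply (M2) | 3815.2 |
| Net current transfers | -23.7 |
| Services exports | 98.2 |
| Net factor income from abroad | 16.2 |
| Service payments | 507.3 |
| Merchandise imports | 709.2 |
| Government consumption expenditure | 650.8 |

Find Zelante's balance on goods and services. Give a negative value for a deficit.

Goods balance = 830.4 - 709.2 = 121.2
Services balance = 98.2 - 507.3 = -409.1
Trade balance (goods + services) = 121.2 + (-409.1) = -287.9

-287.9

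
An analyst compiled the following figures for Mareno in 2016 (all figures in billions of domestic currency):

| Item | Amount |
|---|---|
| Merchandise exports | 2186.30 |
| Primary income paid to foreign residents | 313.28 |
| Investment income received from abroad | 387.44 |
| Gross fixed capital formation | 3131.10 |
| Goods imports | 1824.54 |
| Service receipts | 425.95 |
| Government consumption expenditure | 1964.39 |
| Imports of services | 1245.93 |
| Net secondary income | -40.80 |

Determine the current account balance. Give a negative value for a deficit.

-424.86

Goods balance = 2186.30 - 1824.54 = 361.76
Services balance = 425.95 - 1245.93 = -819.98
Trade balance (goods + services) = 361.76 + (-819.98) = -458.22
Net primary income = 387.44 - 313.28 = 74.16
Net secondary income = -40.80
Current account = -458.22 + 74.16 + (-40.80) = -424.86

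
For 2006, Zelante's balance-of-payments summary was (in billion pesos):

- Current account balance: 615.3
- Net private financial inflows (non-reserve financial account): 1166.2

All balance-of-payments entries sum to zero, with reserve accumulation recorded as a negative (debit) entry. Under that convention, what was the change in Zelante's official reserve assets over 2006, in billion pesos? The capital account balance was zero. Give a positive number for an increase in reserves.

Official reserve transactions balance = -(615.3 + 1166.2) = -1781.5
An accumulation of reserves is recorded as a debit (negative entry), so the change in the stock of reserves is the negative of that balance.
Change in official reserves = -(-1781.5) = 1781.5

1781.5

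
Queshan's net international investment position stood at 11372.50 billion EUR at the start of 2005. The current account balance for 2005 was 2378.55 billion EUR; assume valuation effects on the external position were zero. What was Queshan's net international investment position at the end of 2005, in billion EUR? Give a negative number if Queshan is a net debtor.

13751.05

With no valuation effects, change in NIIP = current account = 2378.55
End-of-year NIIP = 11372.50 + 2378.55 = 13751.05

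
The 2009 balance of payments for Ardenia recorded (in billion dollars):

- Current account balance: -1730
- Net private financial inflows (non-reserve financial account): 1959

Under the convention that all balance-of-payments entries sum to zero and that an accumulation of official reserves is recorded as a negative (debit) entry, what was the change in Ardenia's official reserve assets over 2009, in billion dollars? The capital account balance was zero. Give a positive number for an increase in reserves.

229

Official reserve transactions balance = -((-1730) + 1959) = -229
An accumulation of reserves is recorded as a debit (negative entry), so the change in the stock of reserves is the negative of that balance.
Change in official reserves = -(-229) = 229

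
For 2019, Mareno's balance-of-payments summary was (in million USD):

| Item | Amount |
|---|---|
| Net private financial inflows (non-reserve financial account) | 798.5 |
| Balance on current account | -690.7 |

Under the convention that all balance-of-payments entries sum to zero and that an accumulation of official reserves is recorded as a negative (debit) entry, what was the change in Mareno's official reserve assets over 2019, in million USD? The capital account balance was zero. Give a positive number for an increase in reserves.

107.8

Official reserve transactions balance = -((-690.7) + 798.5) = -107.8
An accumulation of reserves is recorded as a debit (negative entry), so the change in the stock of reserves is the negative of that balance.
Change in official reserves = -(-107.8) = 107.8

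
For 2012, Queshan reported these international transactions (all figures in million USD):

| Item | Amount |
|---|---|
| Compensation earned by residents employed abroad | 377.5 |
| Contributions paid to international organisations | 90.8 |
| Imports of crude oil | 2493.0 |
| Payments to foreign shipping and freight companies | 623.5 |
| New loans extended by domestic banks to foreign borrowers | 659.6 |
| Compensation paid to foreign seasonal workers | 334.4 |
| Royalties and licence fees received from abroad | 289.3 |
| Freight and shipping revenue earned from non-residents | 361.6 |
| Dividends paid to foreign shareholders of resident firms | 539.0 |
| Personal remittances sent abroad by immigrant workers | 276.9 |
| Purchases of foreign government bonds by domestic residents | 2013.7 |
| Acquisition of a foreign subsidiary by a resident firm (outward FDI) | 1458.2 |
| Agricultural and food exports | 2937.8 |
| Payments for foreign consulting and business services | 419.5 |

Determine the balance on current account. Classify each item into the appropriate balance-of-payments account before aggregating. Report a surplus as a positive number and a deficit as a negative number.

Goods: 2937.8 - 2493.0 = 444.8
Services: -623.5 + 289.3 + 361.6 - 419.5 = -392.1
Primary income: 377.5 - 539.0 - 334.4 = -495.9
Secondary income: -276.9 - 90.8 = -367.7
Current account = 444.8 + (-392.1) + (-495.9) + (-367.7) = -810.9
(Excluded from the current account — financial account: new loans extended by domestic banks to foreign borrowers 659.6, purchases of foreign government bonds by domestic residents 2013.7, acquisition of a foreign subsidiary by a resident firm (outward FDI) 1458.2.)

-810.9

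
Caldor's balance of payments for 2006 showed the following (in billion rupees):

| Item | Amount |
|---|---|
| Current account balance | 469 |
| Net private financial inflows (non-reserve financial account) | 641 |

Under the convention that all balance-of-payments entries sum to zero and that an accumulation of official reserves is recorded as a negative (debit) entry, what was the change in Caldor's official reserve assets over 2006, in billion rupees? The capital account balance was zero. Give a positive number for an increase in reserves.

1110

Official reserve transactions balance = -(469 + 641) = -1110
An accumulation of reserves is recorded as a debit (negative entry), so the change in the stock of reserves is the negative of that balance.
Change in official reserves = -(-1110) = 1110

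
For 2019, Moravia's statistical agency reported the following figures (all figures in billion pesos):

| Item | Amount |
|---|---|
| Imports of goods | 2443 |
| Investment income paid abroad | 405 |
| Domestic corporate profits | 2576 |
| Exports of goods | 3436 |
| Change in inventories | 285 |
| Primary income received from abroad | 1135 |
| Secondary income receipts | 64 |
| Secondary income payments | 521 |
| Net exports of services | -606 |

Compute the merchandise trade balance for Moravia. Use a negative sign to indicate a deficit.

993

Goods balance = 3436 - 2443 = 993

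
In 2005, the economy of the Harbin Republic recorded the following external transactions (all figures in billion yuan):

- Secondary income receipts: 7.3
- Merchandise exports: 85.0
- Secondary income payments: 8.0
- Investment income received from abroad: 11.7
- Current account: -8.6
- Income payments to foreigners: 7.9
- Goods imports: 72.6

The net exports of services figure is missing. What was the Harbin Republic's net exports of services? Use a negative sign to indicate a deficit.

Current account = goods balance + services balance + net primary income + net secondary income
Sum of the known components = 15.5
Net exports of services = CA - (known components) = -8.6 - 15.5 = -24.1

-24.1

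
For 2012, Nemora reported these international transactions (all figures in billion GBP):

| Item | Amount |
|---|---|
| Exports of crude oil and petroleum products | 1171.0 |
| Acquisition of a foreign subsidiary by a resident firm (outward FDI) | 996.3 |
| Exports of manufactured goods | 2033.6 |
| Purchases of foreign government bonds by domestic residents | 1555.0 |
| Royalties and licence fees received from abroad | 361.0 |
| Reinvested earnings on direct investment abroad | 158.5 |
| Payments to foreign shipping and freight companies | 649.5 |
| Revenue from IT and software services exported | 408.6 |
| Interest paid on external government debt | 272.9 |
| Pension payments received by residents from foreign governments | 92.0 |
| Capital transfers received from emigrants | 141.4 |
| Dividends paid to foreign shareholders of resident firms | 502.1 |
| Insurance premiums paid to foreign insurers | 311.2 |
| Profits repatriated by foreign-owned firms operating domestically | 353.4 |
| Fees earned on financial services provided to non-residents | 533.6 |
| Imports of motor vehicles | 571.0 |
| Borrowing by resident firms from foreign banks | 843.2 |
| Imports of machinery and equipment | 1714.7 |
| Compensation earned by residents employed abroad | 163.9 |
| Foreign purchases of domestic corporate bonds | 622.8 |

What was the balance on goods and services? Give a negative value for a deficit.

Goods: -571.0 + 2033.6 + 1171.0 - 1714.7 = 918.9
Services: 408.6 + 361.0 - 311.2 + 533.6 - 649.5 = 342.5
Trade balance = 918.9 + 342.5 = 1261.4
(Excluded from the trade balance — financial account: acquisition of a foreign subsidiary by a resident firm (outward FDI) 996.3, purchases of foreign government bonds by domestic residents 1555.0, borrowing by resident firms from foreign banks 843.2, foreign purchases of domestic corporate bonds 622.8; primary income: reinvested earnings on direct investment abroad 158.5, interest paid on external government debt 272.9, dividends paid to foreign shareholders of resident firms 502.1, profits repatriated by foreign-owned firms operating domestically 353.4, compensation earned by residents employed abroad 163.9; secondary income: pension payments received by residents from foreign governments 92.0; capital account: capital transfers received from emigrants 141.4.)

1261.4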